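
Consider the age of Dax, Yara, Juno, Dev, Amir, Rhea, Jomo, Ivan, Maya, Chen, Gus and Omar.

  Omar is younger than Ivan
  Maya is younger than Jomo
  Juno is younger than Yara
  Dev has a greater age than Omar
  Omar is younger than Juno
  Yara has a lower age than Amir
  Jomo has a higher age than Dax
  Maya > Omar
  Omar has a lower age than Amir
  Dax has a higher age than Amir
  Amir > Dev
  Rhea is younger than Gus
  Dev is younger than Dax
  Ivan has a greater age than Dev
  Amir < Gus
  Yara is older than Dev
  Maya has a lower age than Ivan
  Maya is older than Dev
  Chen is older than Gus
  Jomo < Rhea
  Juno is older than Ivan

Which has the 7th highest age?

Yara

Chaining the given pairs: Omar < Dev < Maya < Ivan < Juno < Yara < Amir < Dax < Jomo < Rhea < Gus < Chen.
The 7th largest is Yara.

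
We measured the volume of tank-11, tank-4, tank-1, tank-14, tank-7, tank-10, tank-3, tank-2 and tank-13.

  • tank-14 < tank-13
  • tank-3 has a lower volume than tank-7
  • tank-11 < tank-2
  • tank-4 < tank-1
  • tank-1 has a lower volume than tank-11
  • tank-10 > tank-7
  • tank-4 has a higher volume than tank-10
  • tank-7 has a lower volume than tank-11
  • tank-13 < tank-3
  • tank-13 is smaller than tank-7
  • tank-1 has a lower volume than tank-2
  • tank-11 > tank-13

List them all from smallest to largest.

Each adjacent pair is fixed by a given relation: tank-14 < tank-13; tank-13 < tank-3; tank-3 < tank-7; tank-7 < tank-10; tank-10 < tank-4; tank-4 < tank-1; tank-1 < tank-11; tank-11 < tank-2. Chaining them end to end gives the full order.

tank-14 < tank-13 < tank-3 < tank-7 < tank-10 < tank-4 < tank-1 < tank-11 < tank-2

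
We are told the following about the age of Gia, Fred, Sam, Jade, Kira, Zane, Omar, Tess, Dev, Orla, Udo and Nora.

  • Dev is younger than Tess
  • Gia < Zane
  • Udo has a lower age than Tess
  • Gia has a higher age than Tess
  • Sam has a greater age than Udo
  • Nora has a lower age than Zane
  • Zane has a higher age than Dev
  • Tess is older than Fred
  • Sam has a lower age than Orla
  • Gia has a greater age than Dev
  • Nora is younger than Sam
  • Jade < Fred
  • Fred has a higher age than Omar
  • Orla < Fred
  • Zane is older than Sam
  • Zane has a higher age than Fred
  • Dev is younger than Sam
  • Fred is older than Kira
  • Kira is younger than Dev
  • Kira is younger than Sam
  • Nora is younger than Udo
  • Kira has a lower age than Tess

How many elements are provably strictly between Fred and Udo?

Chaining upward from Udo reaches: Sam, Orla, Tess, Gia, Zane.
Chaining downward from Fred reaches: Jade, Nora, Kira, Dev, Omar, Sam, Orla.
Strictly between Udo and Fred are those in both lists: Sam, Orla — 2 elements.

2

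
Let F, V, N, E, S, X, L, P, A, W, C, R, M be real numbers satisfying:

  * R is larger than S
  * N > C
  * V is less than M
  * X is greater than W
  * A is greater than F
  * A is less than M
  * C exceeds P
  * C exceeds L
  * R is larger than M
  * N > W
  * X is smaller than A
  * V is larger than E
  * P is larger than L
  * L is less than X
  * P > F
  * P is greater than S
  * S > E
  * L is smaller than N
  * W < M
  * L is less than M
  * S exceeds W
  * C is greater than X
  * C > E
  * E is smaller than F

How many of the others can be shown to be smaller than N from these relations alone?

8

The elements the relations force below N are E, W, L, F, S, P, X, C — no chain reaches any other.
That is 8.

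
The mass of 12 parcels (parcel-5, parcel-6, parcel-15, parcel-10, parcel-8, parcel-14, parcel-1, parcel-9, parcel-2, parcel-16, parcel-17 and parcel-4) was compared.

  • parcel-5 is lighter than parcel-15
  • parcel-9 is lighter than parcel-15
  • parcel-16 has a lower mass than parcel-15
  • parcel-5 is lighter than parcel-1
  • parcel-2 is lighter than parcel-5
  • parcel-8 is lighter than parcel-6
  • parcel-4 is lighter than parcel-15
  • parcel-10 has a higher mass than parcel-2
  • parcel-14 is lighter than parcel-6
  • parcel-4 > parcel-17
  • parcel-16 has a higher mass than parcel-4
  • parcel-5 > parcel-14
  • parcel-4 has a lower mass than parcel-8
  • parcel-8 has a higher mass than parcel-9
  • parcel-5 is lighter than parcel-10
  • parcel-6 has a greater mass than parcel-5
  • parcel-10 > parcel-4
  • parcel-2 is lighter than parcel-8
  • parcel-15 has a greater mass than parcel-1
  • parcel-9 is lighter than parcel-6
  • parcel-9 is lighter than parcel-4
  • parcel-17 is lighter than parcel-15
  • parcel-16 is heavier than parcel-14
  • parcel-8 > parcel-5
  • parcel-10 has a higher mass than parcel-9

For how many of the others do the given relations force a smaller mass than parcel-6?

From parcel-6 the given relations immediately reach parcel-14, parcel-9, parcel-5, parcel-8.
From those, parcel-4, parcel-2 — 6 in total.
From those, parcel-17 — 7 in total.
Nothing else is reachable below parcel-6; 7 in all.

7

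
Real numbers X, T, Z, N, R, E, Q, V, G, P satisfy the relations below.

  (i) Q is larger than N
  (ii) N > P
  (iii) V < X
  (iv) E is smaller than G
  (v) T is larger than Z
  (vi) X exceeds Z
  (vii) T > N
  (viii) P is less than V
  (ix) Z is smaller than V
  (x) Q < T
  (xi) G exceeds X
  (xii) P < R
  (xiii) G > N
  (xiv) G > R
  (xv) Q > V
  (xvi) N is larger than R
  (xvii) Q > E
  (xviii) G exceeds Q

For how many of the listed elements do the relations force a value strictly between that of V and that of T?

The relations place V below T. An element lies strictly between them when it is forced above V and also forced below T.
Above V: {X, Q, G}. Below T: {P, R, Z, N, E, Q}.
Intersection: {Q} — 1.

1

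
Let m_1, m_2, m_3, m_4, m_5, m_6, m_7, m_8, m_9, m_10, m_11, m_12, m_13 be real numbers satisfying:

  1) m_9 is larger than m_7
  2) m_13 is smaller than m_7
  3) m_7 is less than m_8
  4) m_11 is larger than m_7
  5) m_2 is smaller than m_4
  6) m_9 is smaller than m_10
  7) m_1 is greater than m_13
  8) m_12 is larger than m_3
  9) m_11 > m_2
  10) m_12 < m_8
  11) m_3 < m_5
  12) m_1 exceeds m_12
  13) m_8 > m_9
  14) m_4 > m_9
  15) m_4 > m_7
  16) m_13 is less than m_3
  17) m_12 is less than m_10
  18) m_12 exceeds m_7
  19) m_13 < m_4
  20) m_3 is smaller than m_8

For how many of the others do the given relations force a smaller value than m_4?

4

Directly below m_4: m_13, m_7, m_2, m_9.
Nothing else is reachable below m_4; 4 in all.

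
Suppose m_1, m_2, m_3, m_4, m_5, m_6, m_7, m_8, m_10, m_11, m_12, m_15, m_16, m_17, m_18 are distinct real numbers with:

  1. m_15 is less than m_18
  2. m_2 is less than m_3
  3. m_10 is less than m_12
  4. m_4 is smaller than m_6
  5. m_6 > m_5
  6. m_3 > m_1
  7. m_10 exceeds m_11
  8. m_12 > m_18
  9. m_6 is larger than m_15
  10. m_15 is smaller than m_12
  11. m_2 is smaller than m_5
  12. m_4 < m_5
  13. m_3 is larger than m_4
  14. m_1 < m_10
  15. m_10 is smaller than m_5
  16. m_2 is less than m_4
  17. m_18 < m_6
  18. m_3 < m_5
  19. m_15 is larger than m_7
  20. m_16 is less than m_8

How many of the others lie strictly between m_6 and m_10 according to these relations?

Chaining upward from m_10 reaches: m_5, m_12.
Chaining downward from m_6 reaches: m_2, m_4, m_1, m_7, m_11, m_15, m_18, m_3, m_5.
Strictly between m_10 and m_6 are those in both lists: m_5 — 1 element.

1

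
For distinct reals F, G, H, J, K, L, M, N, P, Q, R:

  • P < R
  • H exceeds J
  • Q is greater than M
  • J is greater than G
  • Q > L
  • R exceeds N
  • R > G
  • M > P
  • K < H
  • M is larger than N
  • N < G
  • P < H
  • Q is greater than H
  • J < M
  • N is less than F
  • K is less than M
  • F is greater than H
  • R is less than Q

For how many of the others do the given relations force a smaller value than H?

From H the given relations immediately reach P, J, K.
From those, G — 4 in total.
From those, N — 5 in total.
Nothing else is reachable below H; 5 in all.

5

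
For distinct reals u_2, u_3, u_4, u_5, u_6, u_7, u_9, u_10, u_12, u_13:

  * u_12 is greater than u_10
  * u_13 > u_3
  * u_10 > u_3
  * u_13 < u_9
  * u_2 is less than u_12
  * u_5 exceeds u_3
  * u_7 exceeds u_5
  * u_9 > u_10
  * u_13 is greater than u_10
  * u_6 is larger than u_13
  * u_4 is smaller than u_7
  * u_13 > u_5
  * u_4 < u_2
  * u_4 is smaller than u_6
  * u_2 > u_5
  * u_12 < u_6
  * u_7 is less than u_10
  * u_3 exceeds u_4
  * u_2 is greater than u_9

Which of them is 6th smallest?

u_13

Chaining the given pairs: u_4 < u_3 < u_5 < u_7 < u_10 < u_13 < u_9 < u_2 < u_12 < u_6.
The 6th smallest is u_13.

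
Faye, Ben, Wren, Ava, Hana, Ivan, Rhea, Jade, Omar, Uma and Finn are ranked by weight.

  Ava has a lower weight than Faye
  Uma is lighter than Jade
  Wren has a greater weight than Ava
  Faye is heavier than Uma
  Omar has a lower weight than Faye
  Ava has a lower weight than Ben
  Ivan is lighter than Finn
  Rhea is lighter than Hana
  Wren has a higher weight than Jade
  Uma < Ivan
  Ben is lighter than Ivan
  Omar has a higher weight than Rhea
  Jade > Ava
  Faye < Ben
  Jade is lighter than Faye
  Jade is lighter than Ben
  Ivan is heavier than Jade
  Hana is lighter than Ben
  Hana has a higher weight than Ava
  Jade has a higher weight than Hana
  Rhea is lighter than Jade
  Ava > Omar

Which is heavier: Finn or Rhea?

Finn

Rhea < Omar and Omar < Ava give Rhea < Ava.
With Ava < Jade: Rhea < Omar < Ava < Jade.
Then Jade < Faye extends the chain to Faye.
Then Faye < Ben extends the chain to Ben.
With Ben < Ivan: Rhea < Omar < Ava < Jade < Faye < Ben < Ivan.
With Ivan < Finn: Rhea < Omar < Ava < Jade < Faye < Ben < Ivan < Finn.
So Rhea < Finn; Finn is the heavier of the two.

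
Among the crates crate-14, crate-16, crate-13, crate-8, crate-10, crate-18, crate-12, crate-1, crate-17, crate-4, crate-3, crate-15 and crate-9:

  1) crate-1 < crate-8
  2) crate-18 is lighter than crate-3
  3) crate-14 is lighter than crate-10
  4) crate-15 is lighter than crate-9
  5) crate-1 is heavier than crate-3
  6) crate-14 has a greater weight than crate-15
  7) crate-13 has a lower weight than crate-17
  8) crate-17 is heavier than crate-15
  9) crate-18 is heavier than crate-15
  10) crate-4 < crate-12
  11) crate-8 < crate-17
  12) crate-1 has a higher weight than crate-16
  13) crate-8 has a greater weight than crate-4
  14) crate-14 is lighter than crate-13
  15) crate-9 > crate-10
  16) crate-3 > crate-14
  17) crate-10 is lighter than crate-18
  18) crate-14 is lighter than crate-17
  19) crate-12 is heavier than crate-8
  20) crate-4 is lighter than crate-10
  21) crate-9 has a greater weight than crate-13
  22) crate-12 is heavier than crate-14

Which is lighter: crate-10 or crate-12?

crate-10

crate-10 < crate-18 and crate-18 < crate-3 give crate-10 < crate-3.
With crate-3 < crate-1: crate-10 < crate-18 < crate-3 < crate-1.
With crate-1 < crate-8: crate-10 < crate-18 < crate-3 < crate-1 < crate-8.
Then crate-8 < crate-12 extends the chain to crate-12.
So crate-10 < crate-12; crate-10 is the lighter of the two.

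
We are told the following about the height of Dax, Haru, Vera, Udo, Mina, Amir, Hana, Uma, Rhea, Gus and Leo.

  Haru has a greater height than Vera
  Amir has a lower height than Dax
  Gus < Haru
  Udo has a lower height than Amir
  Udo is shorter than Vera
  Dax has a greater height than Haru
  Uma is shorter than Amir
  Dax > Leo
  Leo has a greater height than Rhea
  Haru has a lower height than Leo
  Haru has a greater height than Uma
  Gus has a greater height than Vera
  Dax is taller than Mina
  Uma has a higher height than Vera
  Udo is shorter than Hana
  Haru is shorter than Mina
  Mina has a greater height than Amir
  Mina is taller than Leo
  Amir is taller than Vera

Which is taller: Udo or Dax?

Dax

Following the relations from Udo: Udo < Vera < Uma < Haru < Leo < Mina < Dax.
So Udo < Dax; Dax is the taller of the two.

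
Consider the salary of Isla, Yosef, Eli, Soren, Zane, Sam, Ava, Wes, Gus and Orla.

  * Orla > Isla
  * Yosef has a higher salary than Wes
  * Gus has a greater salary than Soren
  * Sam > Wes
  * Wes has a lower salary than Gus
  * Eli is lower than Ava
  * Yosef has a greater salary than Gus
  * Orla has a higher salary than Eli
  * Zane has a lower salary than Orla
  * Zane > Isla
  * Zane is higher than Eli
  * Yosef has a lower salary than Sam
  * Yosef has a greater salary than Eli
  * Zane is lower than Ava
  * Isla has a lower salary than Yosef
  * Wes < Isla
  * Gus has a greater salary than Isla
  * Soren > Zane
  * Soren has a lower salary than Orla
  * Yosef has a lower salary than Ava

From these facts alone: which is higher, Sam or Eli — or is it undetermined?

Sam

Eli < Zane and Zane < Soren give Eli < Soren.
Then Soren < Gus extends the chain to Gus.
With Gus < Yosef: Eli < Zane < Soren < Gus < Yosef.
With Yosef < Sam: Eli < Zane < Soren < Gus < Yosef < Sam.
So Sam is higher.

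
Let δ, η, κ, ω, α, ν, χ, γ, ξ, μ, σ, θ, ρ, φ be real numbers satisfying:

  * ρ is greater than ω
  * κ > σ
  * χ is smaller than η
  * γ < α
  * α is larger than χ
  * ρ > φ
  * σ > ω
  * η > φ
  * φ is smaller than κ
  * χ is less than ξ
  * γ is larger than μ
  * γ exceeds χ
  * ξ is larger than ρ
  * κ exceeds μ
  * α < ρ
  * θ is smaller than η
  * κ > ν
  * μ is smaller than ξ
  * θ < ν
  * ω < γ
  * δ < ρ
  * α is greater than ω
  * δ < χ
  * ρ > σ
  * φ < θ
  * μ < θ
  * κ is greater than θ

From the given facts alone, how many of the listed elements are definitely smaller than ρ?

8

Directly below ρ: δ, ω, σ, φ, α.
One step further: χ, γ (7 so far).
One step further: μ (8 so far).
Nothing else is reachable below ρ; 8 in all.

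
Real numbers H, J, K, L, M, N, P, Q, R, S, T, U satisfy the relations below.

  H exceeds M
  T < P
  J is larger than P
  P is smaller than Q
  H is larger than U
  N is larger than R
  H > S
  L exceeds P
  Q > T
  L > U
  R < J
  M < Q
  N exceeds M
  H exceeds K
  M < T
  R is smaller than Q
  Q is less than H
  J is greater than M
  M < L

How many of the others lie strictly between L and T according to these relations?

1

The relations place T below L. An element lies strictly between them when it is forced above T and also forced below L.
Above T: {P, Q, J, H}. Below L: {M, U, P}.
Intersection: {P} — 1.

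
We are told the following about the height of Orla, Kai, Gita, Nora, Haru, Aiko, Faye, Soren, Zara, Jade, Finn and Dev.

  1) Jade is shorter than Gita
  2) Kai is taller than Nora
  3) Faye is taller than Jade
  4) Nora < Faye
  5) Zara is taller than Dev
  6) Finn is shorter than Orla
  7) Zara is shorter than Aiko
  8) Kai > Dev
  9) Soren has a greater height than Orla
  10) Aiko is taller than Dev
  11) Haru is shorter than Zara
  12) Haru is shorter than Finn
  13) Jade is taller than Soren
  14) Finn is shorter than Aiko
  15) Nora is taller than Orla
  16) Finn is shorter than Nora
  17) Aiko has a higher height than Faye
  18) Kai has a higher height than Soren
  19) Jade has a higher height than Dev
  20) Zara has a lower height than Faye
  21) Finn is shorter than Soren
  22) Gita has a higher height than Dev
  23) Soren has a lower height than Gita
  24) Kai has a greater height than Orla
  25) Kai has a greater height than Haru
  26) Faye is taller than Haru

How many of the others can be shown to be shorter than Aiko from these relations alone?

9

Directly below Aiko: Finn, Dev, Zara, Faye.
One step further: Haru, Nora, Jade (7 so far).
One step further: Orla, Soren (9 so far).
No other element is forced below Aiko by the given relations, so the count is 9.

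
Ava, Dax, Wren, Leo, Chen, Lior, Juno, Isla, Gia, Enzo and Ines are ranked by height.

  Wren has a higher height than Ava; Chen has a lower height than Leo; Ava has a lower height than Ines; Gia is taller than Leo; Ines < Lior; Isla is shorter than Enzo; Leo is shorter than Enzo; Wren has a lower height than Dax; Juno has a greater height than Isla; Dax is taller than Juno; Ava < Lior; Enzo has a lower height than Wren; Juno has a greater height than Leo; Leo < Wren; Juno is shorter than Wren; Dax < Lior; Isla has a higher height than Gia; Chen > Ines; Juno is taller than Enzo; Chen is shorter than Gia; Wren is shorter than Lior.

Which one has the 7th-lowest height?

Piecing the relations together gives one ordering: Ava < Ines < Chen < Leo < Gia < Isla < Enzo < Juno < Wren < Dax < Lior.
Counting 7 from the smallest end gives Enzo.

Enzo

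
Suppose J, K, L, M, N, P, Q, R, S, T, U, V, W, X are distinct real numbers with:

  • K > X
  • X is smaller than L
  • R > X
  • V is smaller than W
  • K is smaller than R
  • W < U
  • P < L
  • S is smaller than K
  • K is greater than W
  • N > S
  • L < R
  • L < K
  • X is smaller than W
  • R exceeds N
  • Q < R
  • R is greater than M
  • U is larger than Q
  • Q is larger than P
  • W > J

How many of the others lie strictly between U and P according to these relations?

The relations place P below U. An element lies strictly between them when it is forced above P and also forced below U.
Above P: {L, K, Q, R}. Below U: {X, J, V, W, Q}.
Intersection: {Q} — 1.

1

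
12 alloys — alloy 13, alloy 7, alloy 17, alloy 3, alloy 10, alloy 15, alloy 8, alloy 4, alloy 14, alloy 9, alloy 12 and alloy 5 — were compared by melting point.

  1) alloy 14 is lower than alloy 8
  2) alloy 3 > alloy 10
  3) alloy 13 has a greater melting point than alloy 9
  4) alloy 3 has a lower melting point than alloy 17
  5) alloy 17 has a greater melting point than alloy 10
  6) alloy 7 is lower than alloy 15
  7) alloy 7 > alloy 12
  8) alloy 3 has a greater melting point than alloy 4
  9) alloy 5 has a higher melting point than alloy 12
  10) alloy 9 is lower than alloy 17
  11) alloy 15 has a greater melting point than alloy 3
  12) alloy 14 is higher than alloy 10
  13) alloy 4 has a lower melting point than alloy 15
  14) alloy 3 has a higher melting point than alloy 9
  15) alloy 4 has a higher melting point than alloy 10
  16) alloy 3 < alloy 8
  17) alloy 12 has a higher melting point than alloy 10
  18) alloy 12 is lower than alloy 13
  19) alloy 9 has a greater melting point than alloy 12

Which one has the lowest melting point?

alloy 12 is not least since alloy 10 < alloy 12; alloy 4 is not least since alloy 10 < alloy 4; alloy 9 is not least since alloy 12 < alloy 9; alloy 3 is not least since alloy 9 < alloy 3; alloy 5 is not least since alloy 12 < alloy 5; alloy 14 is not least since alloy 10 < alloy 14; alloy 8 is not least since alloy 14 < alloy 8; alloy 7 is not least since alloy 12 < alloy 7; alloy 17 is not least since alloy 3 < alloy 17; alloy 15 is not least since alloy 4 < alloy 15; alloy 13 is not least since alloy 12 < alloy 13.
Only alloy 10 has nothing below it, so alloy 10 is the lowest melting point.

alloy 10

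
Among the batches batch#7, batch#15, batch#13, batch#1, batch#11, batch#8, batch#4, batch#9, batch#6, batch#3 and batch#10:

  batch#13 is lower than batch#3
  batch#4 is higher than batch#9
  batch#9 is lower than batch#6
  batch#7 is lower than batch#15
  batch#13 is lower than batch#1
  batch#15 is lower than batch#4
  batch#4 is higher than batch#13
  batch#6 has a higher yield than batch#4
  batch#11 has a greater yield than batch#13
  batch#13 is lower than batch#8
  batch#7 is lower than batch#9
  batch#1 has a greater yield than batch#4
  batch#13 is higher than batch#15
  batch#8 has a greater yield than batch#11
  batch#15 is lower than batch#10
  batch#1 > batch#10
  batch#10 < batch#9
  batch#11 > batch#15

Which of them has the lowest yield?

Chaining upward from batch#7: directly above it, batch#15, batch#9; then batch#13, batch#10, batch#11, batch#4, batch#6; then batch#3, batch#8, batch#1.
That covers every other element, and nothing is given below batch#7, so batch#7 is the lowest yield.

batch#7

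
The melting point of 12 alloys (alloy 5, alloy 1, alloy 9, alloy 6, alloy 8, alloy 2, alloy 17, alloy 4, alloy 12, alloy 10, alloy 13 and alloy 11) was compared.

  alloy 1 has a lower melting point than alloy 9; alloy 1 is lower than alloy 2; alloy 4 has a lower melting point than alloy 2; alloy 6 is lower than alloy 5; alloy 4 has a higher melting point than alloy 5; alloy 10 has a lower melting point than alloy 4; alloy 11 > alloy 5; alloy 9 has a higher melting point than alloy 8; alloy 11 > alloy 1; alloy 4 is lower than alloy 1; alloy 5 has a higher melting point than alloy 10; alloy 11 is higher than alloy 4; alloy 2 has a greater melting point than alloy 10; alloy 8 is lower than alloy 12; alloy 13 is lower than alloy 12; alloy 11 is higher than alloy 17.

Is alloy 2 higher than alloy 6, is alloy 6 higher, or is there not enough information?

alloy 2

Link the given pairs in sequence: alloy 6 < alloy 5; alloy 5 < alloy 4; alloy 4 < alloy 1; alloy 1 < alloy 2.
Chaining these gives alloy 6 < alloy 5 < alloy 4 < alloy 1 < alloy 2.
So alloy 2 is higher.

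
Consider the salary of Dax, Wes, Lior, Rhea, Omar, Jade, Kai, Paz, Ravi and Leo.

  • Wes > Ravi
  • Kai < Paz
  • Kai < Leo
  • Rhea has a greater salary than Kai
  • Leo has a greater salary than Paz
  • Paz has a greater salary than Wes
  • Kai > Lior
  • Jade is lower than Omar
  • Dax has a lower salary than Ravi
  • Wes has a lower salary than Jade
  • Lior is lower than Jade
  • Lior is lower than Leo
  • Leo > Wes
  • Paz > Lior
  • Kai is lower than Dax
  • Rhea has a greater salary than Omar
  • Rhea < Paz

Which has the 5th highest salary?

Jade

Piecing the relations together gives one ordering: Lior < Kai < Dax < Ravi < Wes < Jade < Omar < Rhea < Paz < Leo.
The 5th largest is Jade.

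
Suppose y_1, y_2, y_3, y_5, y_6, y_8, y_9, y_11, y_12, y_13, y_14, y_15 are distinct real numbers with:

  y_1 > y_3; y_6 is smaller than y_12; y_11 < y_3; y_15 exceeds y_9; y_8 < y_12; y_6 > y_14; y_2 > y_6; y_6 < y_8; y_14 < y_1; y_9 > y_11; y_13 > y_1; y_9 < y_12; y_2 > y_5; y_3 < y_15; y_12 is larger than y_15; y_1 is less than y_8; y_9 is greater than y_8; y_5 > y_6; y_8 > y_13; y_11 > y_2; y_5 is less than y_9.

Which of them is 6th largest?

The consecutive relations fix a unique order: y_14 < y_6 < y_5 < y_2 < y_11 < y_3 < y_1 < y_13 < y_8 < y_9 < y_15 < y_12.
The 6th largest is y_1.

y_1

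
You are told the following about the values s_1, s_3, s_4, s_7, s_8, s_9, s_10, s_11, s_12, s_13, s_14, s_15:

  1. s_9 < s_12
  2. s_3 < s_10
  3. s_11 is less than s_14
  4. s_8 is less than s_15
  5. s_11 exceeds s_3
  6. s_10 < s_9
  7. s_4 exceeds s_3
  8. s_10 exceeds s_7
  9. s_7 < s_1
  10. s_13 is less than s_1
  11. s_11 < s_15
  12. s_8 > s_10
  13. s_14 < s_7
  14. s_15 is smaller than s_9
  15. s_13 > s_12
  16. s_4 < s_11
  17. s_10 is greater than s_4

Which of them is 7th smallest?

Chaining the given pairs: s_3 < s_4 < s_11 < s_14 < s_7 < s_10 < s_8 < s_15 < s_9 < s_12 < s_13 < s_1.
Counting 7 from the smallest end gives s_8.

s_8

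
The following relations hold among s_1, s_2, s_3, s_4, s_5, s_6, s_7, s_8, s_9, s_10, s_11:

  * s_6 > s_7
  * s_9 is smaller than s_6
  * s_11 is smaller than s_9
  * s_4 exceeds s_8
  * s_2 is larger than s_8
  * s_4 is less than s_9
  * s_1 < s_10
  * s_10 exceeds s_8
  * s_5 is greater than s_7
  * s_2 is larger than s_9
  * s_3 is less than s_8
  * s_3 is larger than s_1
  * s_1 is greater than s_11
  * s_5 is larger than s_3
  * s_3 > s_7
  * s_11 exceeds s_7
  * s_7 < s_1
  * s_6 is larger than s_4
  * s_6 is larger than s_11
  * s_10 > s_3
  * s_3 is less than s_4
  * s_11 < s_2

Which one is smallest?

s_7

Chaining upward from s_7: directly above it, s_11, s_1, s_3, s_5, s_6; then s_8, s_4, s_9, s_10, s_2.
That covers every other element, and nothing is given below s_7, so s_7 is the smallest.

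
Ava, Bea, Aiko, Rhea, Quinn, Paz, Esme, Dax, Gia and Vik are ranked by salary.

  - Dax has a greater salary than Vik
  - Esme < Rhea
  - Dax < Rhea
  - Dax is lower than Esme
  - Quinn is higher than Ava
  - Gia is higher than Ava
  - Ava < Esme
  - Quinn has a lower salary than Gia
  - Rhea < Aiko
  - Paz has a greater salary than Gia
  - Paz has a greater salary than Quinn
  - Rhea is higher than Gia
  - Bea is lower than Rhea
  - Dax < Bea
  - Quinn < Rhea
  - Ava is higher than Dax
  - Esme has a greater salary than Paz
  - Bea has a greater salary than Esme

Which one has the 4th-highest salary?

Esme

Piecing the relations together gives one ordering: Vik < Dax < Ava < Quinn < Gia < Paz < Esme < Bea < Rhea < Aiko.
Counting 4 from the largest end gives Esme.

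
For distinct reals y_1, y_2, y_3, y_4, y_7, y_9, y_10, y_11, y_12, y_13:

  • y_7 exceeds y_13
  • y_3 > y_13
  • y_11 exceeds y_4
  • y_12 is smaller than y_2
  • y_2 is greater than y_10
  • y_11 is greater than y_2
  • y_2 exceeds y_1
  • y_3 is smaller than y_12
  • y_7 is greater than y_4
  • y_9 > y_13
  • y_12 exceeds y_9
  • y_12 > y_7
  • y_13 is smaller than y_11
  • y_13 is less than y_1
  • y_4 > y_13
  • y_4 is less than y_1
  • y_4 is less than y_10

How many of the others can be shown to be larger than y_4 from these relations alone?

6

The elements the relations force above y_4 are y_7, y_10, y_1, y_12, y_2, y_11 — no chain reaches any other.
That is 6.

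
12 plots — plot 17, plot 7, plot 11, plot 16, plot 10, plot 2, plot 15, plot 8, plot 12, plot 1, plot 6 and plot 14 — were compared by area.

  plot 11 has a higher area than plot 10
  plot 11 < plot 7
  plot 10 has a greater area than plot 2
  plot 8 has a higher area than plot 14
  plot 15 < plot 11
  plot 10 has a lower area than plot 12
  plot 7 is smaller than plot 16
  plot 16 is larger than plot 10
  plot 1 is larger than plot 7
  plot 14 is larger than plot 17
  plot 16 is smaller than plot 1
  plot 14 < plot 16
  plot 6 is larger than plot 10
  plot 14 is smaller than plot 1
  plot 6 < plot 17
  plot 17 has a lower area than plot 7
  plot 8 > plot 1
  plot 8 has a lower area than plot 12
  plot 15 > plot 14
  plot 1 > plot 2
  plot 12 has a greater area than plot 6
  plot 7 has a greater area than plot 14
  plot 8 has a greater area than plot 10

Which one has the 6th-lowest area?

Piecing the relations together gives one ordering: plot 2 < plot 10 < plot 6 < plot 17 < plot 14 < plot 15 < plot 11 < plot 7 < plot 16 < plot 1 < plot 8 < plot 12.
Counting 6 from the smallest end gives plot 15.

plot 15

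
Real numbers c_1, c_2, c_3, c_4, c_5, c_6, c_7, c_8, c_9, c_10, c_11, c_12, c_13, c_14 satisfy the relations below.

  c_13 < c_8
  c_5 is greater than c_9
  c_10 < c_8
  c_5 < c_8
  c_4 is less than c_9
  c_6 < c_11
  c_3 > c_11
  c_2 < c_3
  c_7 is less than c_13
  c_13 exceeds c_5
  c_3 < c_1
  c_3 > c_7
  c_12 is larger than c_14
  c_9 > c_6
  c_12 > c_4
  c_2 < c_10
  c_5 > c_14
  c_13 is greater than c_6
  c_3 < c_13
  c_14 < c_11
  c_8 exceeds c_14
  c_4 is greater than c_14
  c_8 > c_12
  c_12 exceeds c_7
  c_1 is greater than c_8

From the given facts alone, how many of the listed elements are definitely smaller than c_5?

From c_5 the given relations immediately reach c_14, c_9.
From those, c_6, c_4 — 4 in total.
No other element is forced below c_5 by the given relations, so the count is 4.

4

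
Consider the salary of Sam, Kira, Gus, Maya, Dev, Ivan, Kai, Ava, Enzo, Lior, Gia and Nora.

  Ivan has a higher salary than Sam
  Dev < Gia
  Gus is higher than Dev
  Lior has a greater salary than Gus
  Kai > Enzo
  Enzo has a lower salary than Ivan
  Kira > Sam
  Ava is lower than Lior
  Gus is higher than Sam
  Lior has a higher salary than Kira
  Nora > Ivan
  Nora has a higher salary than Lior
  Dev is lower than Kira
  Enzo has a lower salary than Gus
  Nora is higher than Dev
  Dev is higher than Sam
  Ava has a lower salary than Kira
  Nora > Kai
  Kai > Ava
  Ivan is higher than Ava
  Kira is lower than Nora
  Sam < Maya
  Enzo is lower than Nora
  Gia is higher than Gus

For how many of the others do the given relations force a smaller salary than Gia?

4

Directly below Gia: Dev, Gus.
One step further: Sam, Enzo (4 so far).
No other element is forced below Gia by the given relations, so the count is 4.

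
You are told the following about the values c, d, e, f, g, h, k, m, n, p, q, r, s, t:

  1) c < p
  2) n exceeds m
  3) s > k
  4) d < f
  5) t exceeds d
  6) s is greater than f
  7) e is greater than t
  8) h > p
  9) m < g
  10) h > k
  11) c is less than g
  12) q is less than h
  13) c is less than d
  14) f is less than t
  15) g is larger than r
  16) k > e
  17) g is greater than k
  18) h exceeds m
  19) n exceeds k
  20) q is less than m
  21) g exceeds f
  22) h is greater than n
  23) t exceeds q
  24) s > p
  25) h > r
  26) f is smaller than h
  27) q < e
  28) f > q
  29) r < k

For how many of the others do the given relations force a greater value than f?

The elements the relations force above f are t, e, k, g, s, n, h — no chain reaches any other.
That is 7.

7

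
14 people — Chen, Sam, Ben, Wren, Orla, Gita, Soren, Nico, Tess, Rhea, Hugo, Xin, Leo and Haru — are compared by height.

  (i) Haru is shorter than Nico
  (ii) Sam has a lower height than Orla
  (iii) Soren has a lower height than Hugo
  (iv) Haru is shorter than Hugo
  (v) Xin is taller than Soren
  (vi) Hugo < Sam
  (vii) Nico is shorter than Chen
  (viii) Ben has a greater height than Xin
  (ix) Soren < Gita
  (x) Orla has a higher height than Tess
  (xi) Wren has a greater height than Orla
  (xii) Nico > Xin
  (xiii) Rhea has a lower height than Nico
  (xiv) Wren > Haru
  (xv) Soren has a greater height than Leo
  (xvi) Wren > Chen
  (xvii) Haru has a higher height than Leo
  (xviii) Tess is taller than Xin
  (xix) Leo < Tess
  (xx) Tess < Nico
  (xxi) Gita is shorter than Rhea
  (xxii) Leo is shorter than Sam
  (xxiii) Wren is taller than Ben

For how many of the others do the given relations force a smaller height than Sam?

Directly below Sam: Leo, Hugo.
One step further: Soren, Haru (4 so far).
No other element is forced below Sam by the given relations, so the count is 4.

4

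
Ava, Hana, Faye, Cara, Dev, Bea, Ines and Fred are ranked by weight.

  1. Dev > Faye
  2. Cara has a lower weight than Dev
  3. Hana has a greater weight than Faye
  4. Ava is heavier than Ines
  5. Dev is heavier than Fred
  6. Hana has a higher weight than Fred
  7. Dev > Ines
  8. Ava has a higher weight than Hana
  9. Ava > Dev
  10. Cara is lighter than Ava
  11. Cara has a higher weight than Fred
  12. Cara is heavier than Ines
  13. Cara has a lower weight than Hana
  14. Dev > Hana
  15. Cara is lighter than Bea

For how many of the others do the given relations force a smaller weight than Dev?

The elements the relations force below Dev are Fred, Ines, Cara, Faye, Hana — no chain reaches any other.
That is 5.

5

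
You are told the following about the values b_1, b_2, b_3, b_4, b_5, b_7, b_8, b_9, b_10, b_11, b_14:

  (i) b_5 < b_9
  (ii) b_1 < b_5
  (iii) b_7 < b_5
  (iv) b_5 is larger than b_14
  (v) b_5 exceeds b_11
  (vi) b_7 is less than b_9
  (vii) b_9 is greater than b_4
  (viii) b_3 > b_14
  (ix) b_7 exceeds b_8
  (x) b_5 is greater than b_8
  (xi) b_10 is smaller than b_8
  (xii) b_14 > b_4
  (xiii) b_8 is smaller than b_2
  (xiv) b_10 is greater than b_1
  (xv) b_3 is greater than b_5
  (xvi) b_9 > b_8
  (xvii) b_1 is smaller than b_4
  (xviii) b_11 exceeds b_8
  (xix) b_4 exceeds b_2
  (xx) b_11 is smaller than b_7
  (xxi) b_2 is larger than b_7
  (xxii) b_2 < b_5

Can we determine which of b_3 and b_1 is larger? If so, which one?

b_3

b_1 < b_10 and b_10 < b_8 give b_1 < b_8.
Then b_8 < b_11 extends the chain to b_11.
Then b_11 < b_7 extends the chain to b_7.
Then b_7 < b_2 extends the chain to b_2.
With b_2 < b_4: b_1 < b_10 < b_8 < b_11 < b_7 < b_2 < b_4.
With b_4 < b_14: b_1 < b_10 < b_8 < b_11 < b_7 < b_2 < b_4 < b_14.
With b_14 < b_5: b_1 < b_10 < b_8 < b_11 < b_7 < b_2 < b_4 < b_14 < b_5.
Then b_5 < b_3 extends the chain to b_3.
So b_3 is larger.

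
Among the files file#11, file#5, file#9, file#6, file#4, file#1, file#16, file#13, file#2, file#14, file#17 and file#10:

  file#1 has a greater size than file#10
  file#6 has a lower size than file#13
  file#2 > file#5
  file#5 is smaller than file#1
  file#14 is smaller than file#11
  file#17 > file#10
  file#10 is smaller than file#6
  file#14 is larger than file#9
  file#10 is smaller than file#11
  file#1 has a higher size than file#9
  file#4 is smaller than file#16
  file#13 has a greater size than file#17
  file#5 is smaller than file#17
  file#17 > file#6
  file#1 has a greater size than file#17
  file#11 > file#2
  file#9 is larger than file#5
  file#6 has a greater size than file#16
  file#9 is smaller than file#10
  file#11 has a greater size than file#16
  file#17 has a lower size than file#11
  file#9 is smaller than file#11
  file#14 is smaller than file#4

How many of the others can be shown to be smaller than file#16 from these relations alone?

4

The elements the relations force below file#16 are file#5, file#9, file#14, file#4 — no chain reaches any other.
That is 4.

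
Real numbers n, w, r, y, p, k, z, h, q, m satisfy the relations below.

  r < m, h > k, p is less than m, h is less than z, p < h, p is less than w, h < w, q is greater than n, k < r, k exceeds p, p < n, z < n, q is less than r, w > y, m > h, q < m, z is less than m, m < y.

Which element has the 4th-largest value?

The consecutive relations fix a unique order: p < k < h < z < n < q < r < m < y < w.
The 4th largest is r.

r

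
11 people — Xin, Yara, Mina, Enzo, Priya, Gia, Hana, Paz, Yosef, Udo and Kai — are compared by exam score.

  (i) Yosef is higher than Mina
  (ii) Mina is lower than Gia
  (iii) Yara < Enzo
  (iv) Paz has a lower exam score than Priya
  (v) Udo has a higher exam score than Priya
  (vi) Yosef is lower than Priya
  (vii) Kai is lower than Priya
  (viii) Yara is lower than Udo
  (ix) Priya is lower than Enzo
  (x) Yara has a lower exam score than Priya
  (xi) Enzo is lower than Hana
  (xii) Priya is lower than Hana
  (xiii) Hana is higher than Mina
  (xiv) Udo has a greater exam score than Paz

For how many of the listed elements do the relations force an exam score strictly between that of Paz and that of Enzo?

The relations place Paz below Enzo. An element lies strictly between them when it is forced above Paz and also forced below Enzo.
Above Paz: {Priya, Udo, Hana}. Below Enzo: {Mina, Yara, Kai, Yosef, Priya}.
Intersection: {Priya} — 1.

1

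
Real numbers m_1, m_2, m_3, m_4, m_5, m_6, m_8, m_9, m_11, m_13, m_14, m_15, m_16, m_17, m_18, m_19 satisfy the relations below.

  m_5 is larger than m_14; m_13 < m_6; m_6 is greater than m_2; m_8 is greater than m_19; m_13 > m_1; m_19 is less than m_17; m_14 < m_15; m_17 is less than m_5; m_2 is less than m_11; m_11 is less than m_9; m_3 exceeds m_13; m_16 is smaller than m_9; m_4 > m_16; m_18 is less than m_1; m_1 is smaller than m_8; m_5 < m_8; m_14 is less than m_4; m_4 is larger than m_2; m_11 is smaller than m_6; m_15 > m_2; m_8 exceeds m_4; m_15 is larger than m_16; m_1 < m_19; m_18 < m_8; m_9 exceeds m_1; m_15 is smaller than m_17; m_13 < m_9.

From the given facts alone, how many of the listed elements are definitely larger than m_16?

From m_16 the given relations immediately reach m_15, m_4, m_9.
From those, m_17, m_8 — 5 in total.
From those, m_5 — 6 in total.
Nothing else is reachable above m_16; 6 in all.

6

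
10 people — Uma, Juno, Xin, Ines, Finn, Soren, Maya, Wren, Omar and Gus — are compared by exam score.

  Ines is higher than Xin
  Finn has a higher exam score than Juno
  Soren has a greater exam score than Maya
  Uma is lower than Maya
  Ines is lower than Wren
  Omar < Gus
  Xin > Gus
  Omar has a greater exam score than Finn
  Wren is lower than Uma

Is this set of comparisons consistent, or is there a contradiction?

consistent

The single ordering Juno < Finn < Omar < Gus < Xin < Ines < Wren < Uma < Maya < Soren satisfies every listed relation, so no contradiction arises.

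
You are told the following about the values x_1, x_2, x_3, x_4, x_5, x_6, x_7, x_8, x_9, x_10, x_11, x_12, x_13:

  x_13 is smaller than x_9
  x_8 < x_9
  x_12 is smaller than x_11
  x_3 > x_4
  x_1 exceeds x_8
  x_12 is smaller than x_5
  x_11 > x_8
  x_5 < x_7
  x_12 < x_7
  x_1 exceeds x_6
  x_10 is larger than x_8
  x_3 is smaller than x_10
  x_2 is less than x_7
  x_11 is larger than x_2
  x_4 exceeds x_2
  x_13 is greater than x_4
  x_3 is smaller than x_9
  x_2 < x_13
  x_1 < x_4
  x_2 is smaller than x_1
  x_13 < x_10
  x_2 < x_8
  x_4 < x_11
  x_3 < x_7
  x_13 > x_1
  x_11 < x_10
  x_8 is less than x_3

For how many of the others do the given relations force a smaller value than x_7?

8

From x_7 the given relations immediately reach x_2, x_12, x_5, x_3.
From those, x_8, x_4 — 6 in total.
From those, x_1 — 7 in total.
From those, x_6 — 8 in total.
No other element is forced below x_7 by the given relations, so the count is 8.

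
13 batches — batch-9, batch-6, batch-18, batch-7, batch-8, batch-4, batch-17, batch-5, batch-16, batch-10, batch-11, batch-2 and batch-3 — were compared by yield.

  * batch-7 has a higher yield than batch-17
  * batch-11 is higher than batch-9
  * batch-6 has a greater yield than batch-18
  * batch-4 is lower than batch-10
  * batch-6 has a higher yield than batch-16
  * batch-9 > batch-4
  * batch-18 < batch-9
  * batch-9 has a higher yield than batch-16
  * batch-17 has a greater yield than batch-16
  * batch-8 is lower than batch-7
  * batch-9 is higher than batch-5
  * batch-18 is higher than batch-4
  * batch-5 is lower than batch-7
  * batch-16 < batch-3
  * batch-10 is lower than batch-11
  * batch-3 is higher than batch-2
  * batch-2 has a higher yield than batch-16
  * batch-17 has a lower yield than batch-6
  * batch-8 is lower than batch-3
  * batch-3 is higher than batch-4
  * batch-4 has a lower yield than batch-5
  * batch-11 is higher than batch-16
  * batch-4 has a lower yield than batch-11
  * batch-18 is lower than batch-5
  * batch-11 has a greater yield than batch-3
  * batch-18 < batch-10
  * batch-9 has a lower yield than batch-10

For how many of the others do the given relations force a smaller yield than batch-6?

The elements the relations force below batch-6 are batch-4, batch-16, batch-18, batch-17 — no chain reaches any other.
That is 4.

4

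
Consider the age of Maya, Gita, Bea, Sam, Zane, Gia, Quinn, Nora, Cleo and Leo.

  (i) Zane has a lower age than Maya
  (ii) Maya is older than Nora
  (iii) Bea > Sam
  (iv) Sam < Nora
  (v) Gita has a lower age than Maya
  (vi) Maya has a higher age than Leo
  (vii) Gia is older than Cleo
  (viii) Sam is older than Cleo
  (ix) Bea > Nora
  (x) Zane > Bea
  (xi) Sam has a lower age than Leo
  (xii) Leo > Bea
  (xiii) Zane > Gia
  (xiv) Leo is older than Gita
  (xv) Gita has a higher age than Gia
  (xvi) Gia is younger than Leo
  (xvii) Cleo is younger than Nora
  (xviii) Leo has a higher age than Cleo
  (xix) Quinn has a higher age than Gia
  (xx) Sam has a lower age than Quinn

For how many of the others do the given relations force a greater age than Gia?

Directly above Gia: Gita, Quinn, Leo, Zane.
One step further: Maya (5 so far).
Nothing else is reachable above Gia; 5 in all.

5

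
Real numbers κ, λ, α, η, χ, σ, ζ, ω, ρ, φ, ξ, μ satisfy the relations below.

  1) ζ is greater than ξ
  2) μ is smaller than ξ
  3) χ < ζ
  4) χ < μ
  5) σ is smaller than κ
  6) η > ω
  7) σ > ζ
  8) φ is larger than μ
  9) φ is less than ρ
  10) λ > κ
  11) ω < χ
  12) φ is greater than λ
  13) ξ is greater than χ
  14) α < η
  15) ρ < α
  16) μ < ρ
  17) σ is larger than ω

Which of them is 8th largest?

ζ

Chaining the given pairs: ω < χ < μ < ξ < ζ < σ < κ < λ < φ < ρ < α < η.
The 8th largest is ζ.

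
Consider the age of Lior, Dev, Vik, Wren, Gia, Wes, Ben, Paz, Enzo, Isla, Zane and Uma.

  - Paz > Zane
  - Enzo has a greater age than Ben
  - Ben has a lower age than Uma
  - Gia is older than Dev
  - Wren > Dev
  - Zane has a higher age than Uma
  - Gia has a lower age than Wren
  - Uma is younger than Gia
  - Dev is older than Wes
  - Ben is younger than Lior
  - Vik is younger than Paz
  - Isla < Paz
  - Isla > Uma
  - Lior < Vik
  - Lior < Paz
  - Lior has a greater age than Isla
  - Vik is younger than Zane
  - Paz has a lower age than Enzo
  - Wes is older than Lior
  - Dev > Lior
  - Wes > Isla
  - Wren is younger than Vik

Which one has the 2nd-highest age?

Chaining the given pairs: Ben < Uma < Isla < Lior < Wes < Dev < Gia < Wren < Vik < Zane < Paz < Enzo.
Counting 2 from the largest end gives Paz.

Paz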